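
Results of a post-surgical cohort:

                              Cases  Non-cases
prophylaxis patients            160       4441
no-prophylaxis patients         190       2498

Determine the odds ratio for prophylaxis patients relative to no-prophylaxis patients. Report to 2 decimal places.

OR = (160 × 2498) / (4441 × 190) = 399680/843790 ≈ 0.47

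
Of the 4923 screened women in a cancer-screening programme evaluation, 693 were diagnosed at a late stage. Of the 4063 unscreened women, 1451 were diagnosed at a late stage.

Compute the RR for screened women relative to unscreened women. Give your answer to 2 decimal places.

risk, screened women = 693/4923 = 0.1408
risk, unscreened women = 1451/4063 = 0.3571
RR = 0.1408 / 0.3571 = 0.39

0.39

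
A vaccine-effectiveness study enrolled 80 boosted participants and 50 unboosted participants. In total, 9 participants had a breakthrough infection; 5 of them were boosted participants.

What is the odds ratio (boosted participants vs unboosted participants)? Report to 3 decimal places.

boosted participants without the outcome: 80 − 5 = 75
unboosted participants with the outcome: 9 − 5 = 4
unboosted participants without the outcome: 50 − 4 = 46
odds, boosted participants = 5/75 = 0.0667
odds, unboosted participants = 4/46 = 0.0870
OR = 0.0667 / 0.0870 = 0.767

OR = 0.767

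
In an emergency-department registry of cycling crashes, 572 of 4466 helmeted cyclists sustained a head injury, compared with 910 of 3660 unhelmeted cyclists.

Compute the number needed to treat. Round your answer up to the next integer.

9

risk, helmeted cyclists = 572/4466 = 0.128079
risk, unhelmeted cyclists = 910/3660 = 0.248634
absolute risk difference = 0.120555
1 / 0.120555 = 8.295 → round up → 9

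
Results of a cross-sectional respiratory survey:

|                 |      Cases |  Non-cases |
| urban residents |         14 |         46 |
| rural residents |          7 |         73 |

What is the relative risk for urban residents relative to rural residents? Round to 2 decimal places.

risk, urban residents = 14/60 = 0.2333
risk, rural residents = 7/80 = 0.0875
RR = 0.2333 / 0.0875 = 2.67

RR: 2.67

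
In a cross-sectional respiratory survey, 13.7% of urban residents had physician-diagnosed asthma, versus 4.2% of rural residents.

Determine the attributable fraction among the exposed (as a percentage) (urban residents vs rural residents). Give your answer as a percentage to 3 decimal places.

AR% = (0.13700 − 0.04200) / 0.13700 = 0.6934 → 69.343%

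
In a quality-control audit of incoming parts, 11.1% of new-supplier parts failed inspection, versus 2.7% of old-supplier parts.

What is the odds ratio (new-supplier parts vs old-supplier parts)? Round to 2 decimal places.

4.50

odds, new-supplier parts = 0.11100/0.88900 = 0.12486
odds, old-supplier parts = 0.02700/0.97300 = 0.02775
OR = 0.12486 / 0.02775 = 4.50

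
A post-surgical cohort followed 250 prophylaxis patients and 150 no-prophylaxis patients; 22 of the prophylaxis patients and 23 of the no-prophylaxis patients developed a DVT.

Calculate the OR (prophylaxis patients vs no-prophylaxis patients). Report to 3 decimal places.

odds, prophylaxis patients = 22/228 = 0.0965
odds, no-prophylaxis patients = 23/127 = 0.1811
OR = 0.0965 / 0.1811 = 0.533

OR ≈ 0.533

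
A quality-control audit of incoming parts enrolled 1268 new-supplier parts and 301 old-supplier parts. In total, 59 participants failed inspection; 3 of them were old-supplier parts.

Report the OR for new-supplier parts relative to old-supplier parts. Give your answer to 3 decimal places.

new-supplier parts with the outcome: 59 − 3 = 56
new-supplier parts without the outcome: 1268 − 56 = 1212
old-supplier parts without the outcome: 301 − 3 = 298
OR = (56 × 298) / (1212 × 3) = 16688/3636 ≈ 4.590

OR = 4.590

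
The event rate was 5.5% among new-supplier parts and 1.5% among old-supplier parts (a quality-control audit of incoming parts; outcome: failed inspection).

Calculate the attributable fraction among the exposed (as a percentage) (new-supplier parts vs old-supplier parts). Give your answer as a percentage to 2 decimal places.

AR% = (0.05500 − 0.01500) / 0.05500 = 0.7273 → 72.73%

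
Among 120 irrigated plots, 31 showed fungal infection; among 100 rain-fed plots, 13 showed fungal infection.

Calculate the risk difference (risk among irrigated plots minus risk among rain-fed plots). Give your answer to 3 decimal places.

risk, irrigated plots = 31/120 = 0.2583
risk, rain-fed plots = 13/100 = 0.1300
risk difference = 0.2583 − 0.1300 = 0.128

0.128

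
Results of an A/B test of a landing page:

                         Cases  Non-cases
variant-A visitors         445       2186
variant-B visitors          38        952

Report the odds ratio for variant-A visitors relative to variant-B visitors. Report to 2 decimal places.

odds, variant-A visitors = 445/2186 = 0.20357
odds, variant-B visitors = 38/952 = 0.03992
OR = 0.20357 / 0.03992 = 5.10

OR ≈ 5.10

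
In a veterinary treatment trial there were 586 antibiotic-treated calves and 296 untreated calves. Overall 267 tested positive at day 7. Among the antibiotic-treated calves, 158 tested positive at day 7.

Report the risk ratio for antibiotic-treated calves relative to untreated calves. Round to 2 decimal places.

antibiotic-treated calves without the outcome: 586 − 158 = 428
untreated calves with the outcome: 267 − 158 = 109
untreated calves without the outcome: 296 − 109 = 187
risk, antibiotic-treated calves = 158/586 = 0.2696
risk, untreated calves = 109/296 = 0.3682
RR = 0.2696 / 0.3682 = 0.73

0.73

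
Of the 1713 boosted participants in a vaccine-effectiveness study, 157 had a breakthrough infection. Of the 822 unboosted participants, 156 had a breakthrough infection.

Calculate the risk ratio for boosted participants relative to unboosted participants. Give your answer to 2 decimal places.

RR: 0.48

risk, boosted participants = 157/1713 = 0.0917
risk, unboosted participants = 156/822 = 0.1898
RR = 0.0917 / 0.1898 = 0.48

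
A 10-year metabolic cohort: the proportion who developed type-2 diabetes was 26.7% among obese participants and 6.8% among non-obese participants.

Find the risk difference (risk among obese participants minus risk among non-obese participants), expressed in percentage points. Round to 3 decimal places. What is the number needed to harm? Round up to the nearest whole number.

risk difference = 0.2670 − 0.0680 = 0.1990 → 19.900 percentage points
absolute risk difference = 0.199000
1 / 0.199000 = 5.025 → round up → 6

RD = 19.900; NNH = 6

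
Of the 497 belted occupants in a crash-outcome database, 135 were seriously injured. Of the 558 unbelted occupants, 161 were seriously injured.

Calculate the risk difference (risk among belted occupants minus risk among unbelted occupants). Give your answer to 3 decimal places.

-0.017

risk, belted occupants = 135/497 = 0.2716
risk, unbelted occupants = 161/558 = 0.2885
risk difference = 0.2716 − 0.2885 = -0.017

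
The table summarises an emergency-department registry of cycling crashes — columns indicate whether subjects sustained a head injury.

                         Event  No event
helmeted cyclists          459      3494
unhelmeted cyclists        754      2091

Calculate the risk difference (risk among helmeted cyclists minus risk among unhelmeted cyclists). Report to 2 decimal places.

risk, helmeted cyclists = 459/3953 = 0.1161
risk, unhelmeted cyclists = 754/2845 = 0.2650
risk difference = 0.1161 − 0.2650 = -0.15

-0.15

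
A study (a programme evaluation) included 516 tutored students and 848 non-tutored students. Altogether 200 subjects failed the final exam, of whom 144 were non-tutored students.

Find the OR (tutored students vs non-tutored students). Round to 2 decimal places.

0.60

tutored students with the outcome: 200 − 144 = 56
tutored students without the outcome: 516 − 56 = 460
non-tutored students without the outcome: 848 − 144 = 704
OR = (56 × 704) / (460 × 144) = 39424/66240 ≈ 0.60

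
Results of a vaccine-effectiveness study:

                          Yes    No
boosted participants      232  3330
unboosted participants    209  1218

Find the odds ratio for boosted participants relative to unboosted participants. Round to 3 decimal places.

odds, boosted participants = 232/3330 = 0.0697
odds, unboosted participants = 209/1218 = 0.1716
OR = 0.0697 / 0.1716 = 0.406

OR: 0.406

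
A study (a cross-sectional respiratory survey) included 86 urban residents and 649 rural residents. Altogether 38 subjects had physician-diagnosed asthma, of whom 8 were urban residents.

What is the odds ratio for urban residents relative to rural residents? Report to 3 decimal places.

urban residents without the outcome: 86 − 8 = 78
rural residents with the outcome: 38 − 8 = 30
rural residents without the outcome: 649 − 30 = 619
odds, urban residents = 8/78 = 0.10256
odds, rural residents = 30/619 = 0.04847
OR = 0.10256 / 0.04847 = 2.116

2.116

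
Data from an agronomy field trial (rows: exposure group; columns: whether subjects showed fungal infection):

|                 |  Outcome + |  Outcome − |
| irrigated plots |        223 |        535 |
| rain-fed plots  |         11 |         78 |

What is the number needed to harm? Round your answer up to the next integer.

NNH = 6

risk, irrigated plots = 223/758 = 0.294195
risk, rain-fed plots = 11/89 = 0.123596
absolute risk difference = 0.170600
1 / 0.170600 = 5.862 → round up → 6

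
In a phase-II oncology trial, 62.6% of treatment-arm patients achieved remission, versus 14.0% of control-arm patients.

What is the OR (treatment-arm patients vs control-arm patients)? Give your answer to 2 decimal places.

OR = 10.28

odds, treatment-arm patients = 0.6260/0.3740 = 1.6738
odds, control-arm patients = 0.1400/0.8600 = 0.1628
OR = 1.6738 / 0.1628 = 10.28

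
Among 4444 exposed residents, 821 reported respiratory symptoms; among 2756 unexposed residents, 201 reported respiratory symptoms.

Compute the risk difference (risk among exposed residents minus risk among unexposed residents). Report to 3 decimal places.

risk, exposed residents = 821/4444 = 0.1847
risk, unexposed residents = 201/2756 = 0.0729
risk difference = 0.1847 − 0.0729 = 0.112

RD ≈ 0.112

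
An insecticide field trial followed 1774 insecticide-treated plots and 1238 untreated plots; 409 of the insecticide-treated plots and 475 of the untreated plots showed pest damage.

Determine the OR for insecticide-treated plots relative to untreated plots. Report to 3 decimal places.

OR = (409 × 763) / (1365 × 475) = 312067/648375 ≈ 0.481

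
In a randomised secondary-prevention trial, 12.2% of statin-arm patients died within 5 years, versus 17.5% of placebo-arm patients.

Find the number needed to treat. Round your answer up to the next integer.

NNT = 19

absolute risk difference = 0.053000
1 / 0.053000 = 18.868 → round up → 19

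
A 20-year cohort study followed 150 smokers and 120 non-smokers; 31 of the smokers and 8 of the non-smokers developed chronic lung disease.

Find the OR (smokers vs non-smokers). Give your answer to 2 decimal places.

OR: 3.65

odds, smokers = 31/119 = 0.2605
odds, non-smokers = 8/112 = 0.0714
OR = 0.2605 / 0.0714 = 3.65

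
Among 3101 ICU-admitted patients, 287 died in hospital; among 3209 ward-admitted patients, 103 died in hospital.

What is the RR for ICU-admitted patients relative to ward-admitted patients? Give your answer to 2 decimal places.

RR: 2.88

risk, ICU-admitted patients = 287/3101 = 0.09255
risk, ward-admitted patients = 103/3209 = 0.03210
RR = 0.09255 / 0.03210 = 2.88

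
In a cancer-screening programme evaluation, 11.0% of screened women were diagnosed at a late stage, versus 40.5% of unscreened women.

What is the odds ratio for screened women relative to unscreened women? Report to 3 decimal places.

odds, screened women = 0.1100/0.8900 = 0.1236
odds, unscreened women = 0.4050/0.5950 = 0.6807
OR = 0.1236 / 0.6807 = 0.182

OR: 0.182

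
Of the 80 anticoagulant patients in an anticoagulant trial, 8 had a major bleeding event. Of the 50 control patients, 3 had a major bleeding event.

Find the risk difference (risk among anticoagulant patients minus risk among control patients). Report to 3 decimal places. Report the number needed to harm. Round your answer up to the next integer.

risk, anticoagulant patients = 8/80 = 0.1000
risk, control patients = 3/50 = 0.0600
risk difference = 0.1000 − 0.0600 = 0.040
absolute risk difference = 0.040000
1 / 0.040000 = 25.000 → round up → 25

RD = 0.040; NNH = 25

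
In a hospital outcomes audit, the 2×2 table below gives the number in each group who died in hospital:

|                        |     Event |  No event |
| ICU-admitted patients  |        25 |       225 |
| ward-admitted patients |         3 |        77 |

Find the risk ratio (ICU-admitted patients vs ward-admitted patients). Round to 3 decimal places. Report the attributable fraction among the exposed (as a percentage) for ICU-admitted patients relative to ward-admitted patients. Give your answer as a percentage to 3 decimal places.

RR = 2.667; AR% = 62.500%

risk, ICU-admitted patients = 25/250 = 0.10000
risk, ward-admitted patients = 3/80 = 0.03750
RR = 0.10000 / 0.03750 = 2.667
AR% = (0.10000 − 0.03750) / 0.10000 = 0.6250 → 62.500%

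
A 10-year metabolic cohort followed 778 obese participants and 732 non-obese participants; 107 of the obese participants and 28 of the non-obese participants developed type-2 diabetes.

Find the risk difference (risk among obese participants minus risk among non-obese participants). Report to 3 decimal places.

RD = 0.099

risk, obese participants = 107/778 = 0.13753
risk, non-obese participants = 28/732 = 0.03825
risk difference = 0.13753 − 0.03825 = 0.099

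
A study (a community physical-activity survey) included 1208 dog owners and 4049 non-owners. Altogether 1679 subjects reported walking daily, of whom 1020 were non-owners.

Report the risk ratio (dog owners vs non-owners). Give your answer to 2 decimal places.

dog owners with the outcome: 1679 − 1020 = 659
dog owners without the outcome: 1208 − 659 = 549
non-owners without the outcome: 4049 − 1020 = 3029
risk, dog owners = 659/1208 = 0.5455
risk, non-owners = 1020/4049 = 0.2519
RR = 0.5455 / 0.2519 = 2.17

RR = 2.17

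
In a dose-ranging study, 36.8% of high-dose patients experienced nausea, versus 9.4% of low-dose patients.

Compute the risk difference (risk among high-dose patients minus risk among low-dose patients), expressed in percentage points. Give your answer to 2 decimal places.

risk difference = 0.3680 − 0.0940 = 0.2740 → 27.40 percentage points

RD ≈ 27.40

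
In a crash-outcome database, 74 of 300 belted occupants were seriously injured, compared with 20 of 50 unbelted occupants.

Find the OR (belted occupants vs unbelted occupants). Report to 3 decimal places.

OR = (74 × 30) / (226 × 20) = 2220/4520 ≈ 0.491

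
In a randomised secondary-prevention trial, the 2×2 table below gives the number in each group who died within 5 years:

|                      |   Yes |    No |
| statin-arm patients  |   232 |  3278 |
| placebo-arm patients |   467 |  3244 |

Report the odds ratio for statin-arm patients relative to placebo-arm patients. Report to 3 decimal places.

0.492

odds, statin-arm patients = 232/3278 = 0.0708
odds, placebo-arm patients = 467/3244 = 0.1440
OR = 0.0708 / 0.1440 = 0.492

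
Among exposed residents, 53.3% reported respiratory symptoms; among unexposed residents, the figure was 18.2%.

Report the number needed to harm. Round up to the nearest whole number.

absolute risk difference = 0.351000
1 / 0.351000 = 2.849 → round up → 3

NNH ≈ 3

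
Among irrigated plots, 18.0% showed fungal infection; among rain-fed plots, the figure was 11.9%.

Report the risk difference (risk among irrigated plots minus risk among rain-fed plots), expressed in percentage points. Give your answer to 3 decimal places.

risk difference = 0.1800 − 0.1190 = 0.0610 → 6.100 percentage points

RD = 6.100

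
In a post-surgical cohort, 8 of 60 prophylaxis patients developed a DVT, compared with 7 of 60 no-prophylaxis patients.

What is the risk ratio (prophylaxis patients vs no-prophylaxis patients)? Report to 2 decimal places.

risk, prophylaxis patients = 8/60 = 0.1333
risk, no-prophylaxis patients = 7/60 = 0.1167
RR = 0.1333 / 0.1167 = 1.14

1.14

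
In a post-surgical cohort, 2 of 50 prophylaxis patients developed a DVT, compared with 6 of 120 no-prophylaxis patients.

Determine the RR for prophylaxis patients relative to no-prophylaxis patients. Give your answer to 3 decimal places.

RR = 0.800

risk, prophylaxis patients = 2/50 = 0.04000
risk, no-prophylaxis patients = 6/120 = 0.05000
RR = 0.04000 / 0.05000 = 0.800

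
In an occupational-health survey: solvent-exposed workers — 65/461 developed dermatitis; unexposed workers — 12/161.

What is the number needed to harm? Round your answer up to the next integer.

risk, solvent-exposed workers = 65/461 = 0.140998
risk, unexposed workers = 12/161 = 0.074534
absolute risk difference = 0.066464
1 / 0.066464 = 15.046 → round up → 16

NNH: 16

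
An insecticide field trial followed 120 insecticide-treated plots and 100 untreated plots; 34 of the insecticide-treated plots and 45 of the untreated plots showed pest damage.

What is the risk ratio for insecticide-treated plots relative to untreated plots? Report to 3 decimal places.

risk, insecticide-treated plots = 34/120 = 0.2833
risk, untreated plots = 45/100 = 0.4500
RR = 0.2833 / 0.4500 = 0.630

0.630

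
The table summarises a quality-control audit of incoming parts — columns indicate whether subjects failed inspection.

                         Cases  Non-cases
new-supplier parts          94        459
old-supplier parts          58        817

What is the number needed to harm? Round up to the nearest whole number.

risk, new-supplier parts = 94/553 = 0.169982
risk, old-supplier parts = 58/875 = 0.066286
absolute risk difference = 0.103696
1 / 0.103696 = 9.644 → round up → 10

10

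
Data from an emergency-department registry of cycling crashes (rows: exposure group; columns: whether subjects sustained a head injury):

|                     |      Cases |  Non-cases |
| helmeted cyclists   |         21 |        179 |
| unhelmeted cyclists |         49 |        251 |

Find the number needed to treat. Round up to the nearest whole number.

18

risk, helmeted cyclists = 21/200 = 0.105000
risk, unhelmeted cyclists = 49/300 = 0.163333
absolute risk difference = 0.058333
1 / 0.058333 = 17.143 → round up → 18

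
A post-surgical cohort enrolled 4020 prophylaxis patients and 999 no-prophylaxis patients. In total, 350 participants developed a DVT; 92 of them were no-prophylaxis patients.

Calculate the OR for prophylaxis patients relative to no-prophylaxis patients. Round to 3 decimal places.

prophylaxis patients with the outcome: 350 − 92 = 258
prophylaxis patients without the outcome: 4020 − 258 = 3762
no-prophylaxis patients without the outcome: 999 − 92 = 907
OR = (258 × 907) / (3762 × 92) = 234006/346104 ≈ 0.676

OR: 0.676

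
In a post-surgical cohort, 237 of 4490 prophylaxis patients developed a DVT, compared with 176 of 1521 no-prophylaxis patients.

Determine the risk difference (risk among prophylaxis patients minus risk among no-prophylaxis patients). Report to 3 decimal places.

risk, prophylaxis patients = 237/4490 = 0.0528
risk, no-prophylaxis patients = 176/1521 = 0.1157
risk difference = 0.0528 − 0.1157 = -0.063

RD = -0.063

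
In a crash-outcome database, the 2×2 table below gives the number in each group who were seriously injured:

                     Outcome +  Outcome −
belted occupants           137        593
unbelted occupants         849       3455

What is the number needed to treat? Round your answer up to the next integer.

105

risk, belted occupants = 137/730 = 0.187671
risk, unbelted occupants = 849/4304 = 0.197258
absolute risk difference = 0.009587
1 / 0.009587 = 104.308 → round up → 105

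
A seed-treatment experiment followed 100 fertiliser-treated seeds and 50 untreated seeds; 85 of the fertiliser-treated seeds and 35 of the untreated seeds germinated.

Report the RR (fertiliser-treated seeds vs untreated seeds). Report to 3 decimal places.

risk, fertiliser-treated seeds = 85/100 = 0.8500
risk, untreated seeds = 35/50 = 0.7000
RR = 0.8500 / 0.7000 = 1.214

RR = 1.214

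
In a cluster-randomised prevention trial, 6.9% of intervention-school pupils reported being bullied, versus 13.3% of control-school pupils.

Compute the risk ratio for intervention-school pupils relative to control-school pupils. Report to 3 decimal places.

RR = 0.0690 / 0.1330 = 0.519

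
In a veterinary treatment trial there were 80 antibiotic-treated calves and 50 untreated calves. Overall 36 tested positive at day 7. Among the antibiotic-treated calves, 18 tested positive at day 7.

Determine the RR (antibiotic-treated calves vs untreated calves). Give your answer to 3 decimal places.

RR: 0.625

antibiotic-treated calves without the outcome: 80 − 18 = 62
untreated calves with the outcome: 36 − 18 = 18
untreated calves without the outcome: 50 − 18 = 32
risk, antibiotic-treated calves = 18/80 = 0.2250
risk, untreated calves = 18/50 = 0.3600
RR = 0.2250 / 0.3600 = 0.625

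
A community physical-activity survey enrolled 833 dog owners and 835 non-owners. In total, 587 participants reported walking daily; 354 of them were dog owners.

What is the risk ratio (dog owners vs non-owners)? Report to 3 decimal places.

dog owners without the outcome: 833 − 354 = 479
non-owners with the outcome: 587 − 354 = 233
non-owners without the outcome: 835 − 233 = 602
risk, dog owners = 354/833 = 0.4250
risk, non-owners = 233/835 = 0.2790
RR = 0.4250 / 0.2790 = 1.523

1.523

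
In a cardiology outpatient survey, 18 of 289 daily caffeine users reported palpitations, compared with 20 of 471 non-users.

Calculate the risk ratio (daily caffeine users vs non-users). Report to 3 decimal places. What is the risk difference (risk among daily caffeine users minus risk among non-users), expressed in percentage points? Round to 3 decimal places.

risk, daily caffeine users = 18/289 = 0.06228
risk, non-users = 20/471 = 0.04246
RR = 0.06228 / 0.04246 = 1.467
risk difference = 0.06228 − 0.04246 = 0.01982 → 1.982 percentage points

RR = 1.467; RD = 1.982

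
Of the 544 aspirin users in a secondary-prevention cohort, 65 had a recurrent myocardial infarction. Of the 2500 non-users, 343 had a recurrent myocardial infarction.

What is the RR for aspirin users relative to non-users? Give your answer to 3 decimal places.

RR ≈ 0.871

risk, aspirin users = 65/544 = 0.1195
risk, non-users = 343/2500 = 0.1372
RR = 0.1195 / 0.1372 = 0.871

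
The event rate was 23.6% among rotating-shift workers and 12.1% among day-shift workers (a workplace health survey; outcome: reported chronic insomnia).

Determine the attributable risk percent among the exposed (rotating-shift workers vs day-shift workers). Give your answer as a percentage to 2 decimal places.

AR% = (0.2360 − 0.1210) / 0.2360 = 0.4873 → 48.73%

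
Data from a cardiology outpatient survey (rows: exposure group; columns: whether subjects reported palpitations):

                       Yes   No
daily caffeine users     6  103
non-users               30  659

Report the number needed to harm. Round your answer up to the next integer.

risk, daily caffeine users = 6/109 = 0.055046
risk, non-users = 30/689 = 0.043541
absolute risk difference = 0.011505
1 / 0.011505 = 86.919 → round up → 87

87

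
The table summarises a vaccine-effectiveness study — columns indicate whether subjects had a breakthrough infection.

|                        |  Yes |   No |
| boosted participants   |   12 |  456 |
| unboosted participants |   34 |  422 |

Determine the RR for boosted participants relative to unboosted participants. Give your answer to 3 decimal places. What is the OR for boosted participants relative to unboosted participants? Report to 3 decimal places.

risk, boosted participants = 12/468 = 0.02564
risk, unboosted participants = 34/456 = 0.07456
RR = 0.02564 / 0.07456 = 0.344
OR = (12 × 422) / (456 × 34) = 5064/15504 ≈ 0.327

RR = 0.344; OR = 0.327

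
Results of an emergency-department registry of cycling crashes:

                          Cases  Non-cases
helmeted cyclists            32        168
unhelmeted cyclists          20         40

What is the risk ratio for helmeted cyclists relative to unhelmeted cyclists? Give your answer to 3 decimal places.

risk, helmeted cyclists = 32/200 = 0.1600
risk, unhelmeted cyclists = 20/60 = 0.3333
RR = 0.1600 / 0.3333 = 0.480

0.480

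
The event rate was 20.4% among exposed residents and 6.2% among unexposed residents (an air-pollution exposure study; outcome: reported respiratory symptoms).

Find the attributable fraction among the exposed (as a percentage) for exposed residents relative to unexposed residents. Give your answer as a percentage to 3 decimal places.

AR% = (0.2040 − 0.0620) / 0.2040 = 0.6961 → 69.608%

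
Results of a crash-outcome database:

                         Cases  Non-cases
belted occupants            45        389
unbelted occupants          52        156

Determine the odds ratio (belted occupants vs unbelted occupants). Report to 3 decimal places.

odds, belted occupants = 45/389 = 0.1157
odds, unbelted occupants = 52/156 = 0.3333
OR = 0.1157 / 0.3333 = 0.347

0.347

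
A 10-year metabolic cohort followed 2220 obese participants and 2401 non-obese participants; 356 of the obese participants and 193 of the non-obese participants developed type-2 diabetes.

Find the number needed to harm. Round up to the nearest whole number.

13

risk, obese participants = 356/2220 = 0.160360
risk, non-obese participants = 193/2401 = 0.080383
absolute risk difference = 0.079977
1 / 0.079977 = 12.504 → round up → 13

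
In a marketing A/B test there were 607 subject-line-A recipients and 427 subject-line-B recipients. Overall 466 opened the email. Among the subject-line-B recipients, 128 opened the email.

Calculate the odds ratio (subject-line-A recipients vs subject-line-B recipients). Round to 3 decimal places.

subject-line-A recipients with the outcome: 466 − 128 = 338
subject-line-A recipients without the outcome: 607 − 338 = 269
subject-line-B recipients without the outcome: 427 − 128 = 299
odds, subject-line-A recipients = 338/269 = 1.2565
odds, subject-line-B recipients = 128/299 = 0.4281
OR = 1.2565 / 0.4281 = 2.935

OR ≈ 2.935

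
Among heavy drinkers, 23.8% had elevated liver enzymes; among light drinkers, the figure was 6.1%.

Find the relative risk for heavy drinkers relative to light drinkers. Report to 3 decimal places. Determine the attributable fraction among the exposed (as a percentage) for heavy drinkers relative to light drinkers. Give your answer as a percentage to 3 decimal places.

RR = 3.902; AR% = 74.370%

RR = 0.2380 / 0.0610 = 3.902
AR% = (0.2380 − 0.0610) / 0.2380 = 0.7437 → 74.370%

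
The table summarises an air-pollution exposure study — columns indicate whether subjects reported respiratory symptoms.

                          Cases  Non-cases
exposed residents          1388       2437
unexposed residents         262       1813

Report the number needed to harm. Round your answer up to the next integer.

NNH: 5

risk, exposed residents = 1388/3825 = 0.362876
risk, unexposed residents = 262/2075 = 0.126265
absolute risk difference = 0.236611
1 / 0.236611 = 4.226 → round up → 5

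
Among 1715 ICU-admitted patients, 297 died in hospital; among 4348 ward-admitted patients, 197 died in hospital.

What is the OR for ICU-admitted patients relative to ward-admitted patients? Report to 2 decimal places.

OR = (297 × 4151) / (1418 × 197) = 1232847/279346 ≈ 4.41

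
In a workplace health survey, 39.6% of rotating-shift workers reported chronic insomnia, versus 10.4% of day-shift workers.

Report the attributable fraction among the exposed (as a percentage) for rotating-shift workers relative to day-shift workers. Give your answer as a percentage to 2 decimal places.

AR% = (0.3960 − 0.1040) / 0.3960 = 0.7374 → 73.74%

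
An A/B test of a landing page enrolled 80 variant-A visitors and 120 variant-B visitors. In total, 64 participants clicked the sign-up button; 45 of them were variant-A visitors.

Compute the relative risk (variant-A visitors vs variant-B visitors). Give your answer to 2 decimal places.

3.55

variant-A visitors without the outcome: 80 − 45 = 35
variant-B visitors with the outcome: 64 − 45 = 19
variant-B visitors without the outcome: 120 − 19 = 101
risk, variant-A visitors = 45/80 = 0.5625
risk, variant-B visitors = 19/120 = 0.1583
RR = 0.5625 / 0.1583 = 3.55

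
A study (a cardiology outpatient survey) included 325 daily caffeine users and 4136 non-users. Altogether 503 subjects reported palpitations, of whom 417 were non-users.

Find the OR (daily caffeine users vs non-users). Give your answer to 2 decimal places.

3.21

daily caffeine users with the outcome: 503 − 417 = 86
daily caffeine users without the outcome: 325 − 86 = 239
non-users without the outcome: 4136 − 417 = 3719
odds, daily caffeine users = 86/239 = 0.3598
odds, non-users = 417/3719 = 0.1121
OR = 0.3598 / 0.1121 = 3.21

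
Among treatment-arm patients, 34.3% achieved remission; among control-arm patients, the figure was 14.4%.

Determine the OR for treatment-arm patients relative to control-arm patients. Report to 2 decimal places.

OR ≈ 3.10

odds, treatment-arm patients = 0.3430/0.6570 = 0.5221
odds, control-arm patients = 0.1440/0.8560 = 0.1682
OR = 0.5221 / 0.1682 = 3.10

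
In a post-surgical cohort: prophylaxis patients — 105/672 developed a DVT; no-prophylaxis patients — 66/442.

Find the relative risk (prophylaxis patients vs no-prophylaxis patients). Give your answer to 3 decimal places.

RR: 1.046

risk, prophylaxis patients = 105/672 = 0.1562
risk, no-prophylaxis patients = 66/442 = 0.1493
RR = 0.1562 / 0.1493 = 1.046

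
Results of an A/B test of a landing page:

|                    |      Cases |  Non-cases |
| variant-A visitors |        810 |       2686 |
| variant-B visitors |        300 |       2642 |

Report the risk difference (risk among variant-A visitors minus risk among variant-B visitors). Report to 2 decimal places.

0.13

risk, variant-A visitors = 810/3496 = 0.2317
risk, variant-B visitors = 300/2942 = 0.1020
risk difference = 0.2317 − 0.1020 = 0.13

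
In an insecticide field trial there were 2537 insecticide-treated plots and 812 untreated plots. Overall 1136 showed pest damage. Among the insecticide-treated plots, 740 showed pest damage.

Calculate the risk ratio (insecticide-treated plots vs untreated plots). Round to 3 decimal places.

insecticide-treated plots without the outcome: 2537 − 740 = 1797
untreated plots with the outcome: 1136 − 740 = 396
untreated plots without the outcome: 812 − 396 = 416
risk, insecticide-treated plots = 740/2537 = 0.2917
risk, untreated plots = 396/812 = 0.4877
RR = 0.2917 / 0.4877 = 0.598

0.598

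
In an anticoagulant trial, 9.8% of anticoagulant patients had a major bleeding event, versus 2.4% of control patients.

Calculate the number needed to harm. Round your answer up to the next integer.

absolute risk difference = 0.074000
1 / 0.074000 = 13.514 → round up → 14

NNH ≈ 14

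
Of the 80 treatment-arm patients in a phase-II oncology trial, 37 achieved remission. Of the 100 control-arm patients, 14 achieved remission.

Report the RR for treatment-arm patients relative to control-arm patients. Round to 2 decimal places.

RR: 3.30

risk, treatment-arm patients = 37/80 = 0.4625
risk, control-arm patients = 14/100 = 0.1400
RR = 0.4625 / 0.1400 = 3.30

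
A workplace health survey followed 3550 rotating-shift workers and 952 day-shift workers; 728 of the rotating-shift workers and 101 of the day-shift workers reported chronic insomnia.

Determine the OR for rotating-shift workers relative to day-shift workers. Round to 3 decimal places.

OR = (728 × 851) / (2822 × 101) = 619528/285022 ≈ 2.174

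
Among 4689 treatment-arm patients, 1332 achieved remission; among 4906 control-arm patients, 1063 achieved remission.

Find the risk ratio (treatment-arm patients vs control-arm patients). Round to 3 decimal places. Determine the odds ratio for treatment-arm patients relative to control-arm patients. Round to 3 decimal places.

risk, treatment-arm patients = 1332/4689 = 0.2841
risk, control-arm patients = 1063/4906 = 0.2167
RR = 0.2841 / 0.2167 = 1.311
OR = (1332 × 3843) / (3357 × 1063) = 5118876/3568491 ≈ 1.434

RR = 1.311; OR = 1.434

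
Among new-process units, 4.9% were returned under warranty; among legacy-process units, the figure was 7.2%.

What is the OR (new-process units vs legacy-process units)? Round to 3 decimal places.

0.664

odds, new-process units = 0.04900/0.95100 = 0.05152
odds, legacy-process units = 0.07200/0.92800 = 0.07759
OR = 0.05152 / 0.07759 = 0.664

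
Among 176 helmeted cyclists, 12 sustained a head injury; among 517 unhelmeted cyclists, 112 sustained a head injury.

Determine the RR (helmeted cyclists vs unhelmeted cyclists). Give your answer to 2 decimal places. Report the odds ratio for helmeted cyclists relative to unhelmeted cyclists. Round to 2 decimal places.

risk, helmeted cyclists = 12/176 = 0.0682
risk, unhelmeted cyclists = 112/517 = 0.2166
RR = 0.0682 / 0.2166 = 0.31
odds, helmeted cyclists = 12/164 = 0.0732
odds, unhelmeted cyclists = 112/405 = 0.2765
OR = 0.0732 / 0.2765 = 0.26

RR = 0.31; OR = 0.26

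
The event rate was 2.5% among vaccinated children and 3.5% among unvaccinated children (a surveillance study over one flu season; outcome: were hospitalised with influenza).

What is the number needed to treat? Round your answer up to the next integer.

NNT: 100

absolute risk difference = 0.010000
1 / 0.010000 = 100.000 → round up → 100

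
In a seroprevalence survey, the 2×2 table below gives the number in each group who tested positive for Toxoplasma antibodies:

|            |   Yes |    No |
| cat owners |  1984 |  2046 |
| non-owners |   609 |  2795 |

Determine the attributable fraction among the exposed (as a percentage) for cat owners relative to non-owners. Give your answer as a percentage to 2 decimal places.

risk, cat owners = 1984/4030 = 0.4923
risk, non-owners = 609/3404 = 0.1789
AR% = (0.4923 − 0.1789) / 0.4923 = 0.6366 → 63.66%

AR%: 63.66%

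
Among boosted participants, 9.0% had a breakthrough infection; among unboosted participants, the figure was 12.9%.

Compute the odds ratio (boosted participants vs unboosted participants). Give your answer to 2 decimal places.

odds, boosted participants = 0.0900/0.9100 = 0.0989
odds, unboosted participants = 0.1290/0.8710 = 0.1481
OR = 0.0989 / 0.1481 = 0.67

0.67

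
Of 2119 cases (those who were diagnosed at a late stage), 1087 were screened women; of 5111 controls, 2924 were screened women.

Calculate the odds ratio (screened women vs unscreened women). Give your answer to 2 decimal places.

OR = (1087 × 2187) / (2924 × 1032) = 2377269/3017568 ≈ 0.79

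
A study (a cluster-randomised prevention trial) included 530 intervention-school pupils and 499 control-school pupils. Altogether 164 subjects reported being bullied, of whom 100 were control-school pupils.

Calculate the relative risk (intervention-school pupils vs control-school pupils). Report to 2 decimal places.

intervention-school pupils with the outcome: 164 − 100 = 64
intervention-school pupils without the outcome: 530 − 64 = 466
control-school pupils without the outcome: 499 − 100 = 399
risk, intervention-school pupils = 64/530 = 0.1208
risk, control-school pupils = 100/499 = 0.2004
RR = 0.1208 / 0.2004 = 0.60

0.60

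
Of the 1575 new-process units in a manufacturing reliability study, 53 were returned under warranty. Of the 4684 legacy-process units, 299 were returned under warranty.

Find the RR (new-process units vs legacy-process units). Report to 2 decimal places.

0.53

risk, new-process units = 53/1575 = 0.03365
risk, legacy-process units = 299/4684 = 0.06383
RR = 0.03365 / 0.06383 = 0.53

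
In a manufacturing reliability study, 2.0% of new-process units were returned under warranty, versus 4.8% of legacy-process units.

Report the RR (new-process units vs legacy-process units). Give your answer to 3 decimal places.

RR = 0.02000 / 0.04800 = 0.417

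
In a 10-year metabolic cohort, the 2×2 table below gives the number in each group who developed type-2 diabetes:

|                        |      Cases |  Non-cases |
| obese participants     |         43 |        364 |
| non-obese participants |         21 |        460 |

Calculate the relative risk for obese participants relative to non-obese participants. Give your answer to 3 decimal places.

risk, obese participants = 43/407 = 0.10565
risk, non-obese participants = 21/481 = 0.04366
RR = 0.10565 / 0.04366 = 2.420

RR: 2.420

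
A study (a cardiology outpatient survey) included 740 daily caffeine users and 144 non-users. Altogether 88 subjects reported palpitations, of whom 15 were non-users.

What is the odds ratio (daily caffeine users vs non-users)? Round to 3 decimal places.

0.941

daily caffeine users with the outcome: 88 − 15 = 73
daily caffeine users without the outcome: 740 − 73 = 667
non-users without the outcome: 144 − 15 = 129
odds, daily caffeine users = 73/667 = 0.1094
odds, non-users = 15/129 = 0.1163
OR = 0.1094 / 0.1163 = 0.941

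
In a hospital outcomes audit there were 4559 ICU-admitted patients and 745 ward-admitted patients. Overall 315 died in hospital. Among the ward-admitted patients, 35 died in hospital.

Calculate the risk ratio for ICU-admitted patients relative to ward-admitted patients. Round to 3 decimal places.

RR ≈ 1.307

ICU-admitted patients with the outcome: 315 − 35 = 280
ICU-admitted patients without the outcome: 4559 − 280 = 4279
ward-admitted patients without the outcome: 745 − 35 = 710
risk, ICU-admitted patients = 280/4559 = 0.06142
risk, ward-admitted patients = 35/745 = 0.04698
RR = 0.06142 / 0.04698 = 1.307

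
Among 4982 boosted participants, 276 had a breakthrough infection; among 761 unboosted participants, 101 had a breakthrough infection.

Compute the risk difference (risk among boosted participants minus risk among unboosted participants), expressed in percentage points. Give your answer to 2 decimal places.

RD: -7.73

risk, boosted participants = 276/4982 = 0.0554
risk, unboosted participants = 101/761 = 0.1327
risk difference = 0.0554 − 0.1327 = -0.0773 → -7.73 percentage points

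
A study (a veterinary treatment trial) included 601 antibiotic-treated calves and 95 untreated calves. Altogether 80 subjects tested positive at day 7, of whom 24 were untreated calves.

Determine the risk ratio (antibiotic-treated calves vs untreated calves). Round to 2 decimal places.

RR ≈ 0.37

antibiotic-treated calves with the outcome: 80 − 24 = 56
antibiotic-treated calves without the outcome: 601 − 56 = 545
untreated calves without the outcome: 95 − 24 = 71
risk, antibiotic-treated calves = 56/601 = 0.0932
risk, untreated calves = 24/95 = 0.2526
RR = 0.0932 / 0.2526 = 0.37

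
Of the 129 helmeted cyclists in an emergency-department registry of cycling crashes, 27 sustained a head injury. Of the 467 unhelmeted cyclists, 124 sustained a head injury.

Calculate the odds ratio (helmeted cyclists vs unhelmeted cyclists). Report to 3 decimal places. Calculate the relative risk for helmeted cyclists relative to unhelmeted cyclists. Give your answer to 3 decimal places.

OR = 0.732; RR = 0.788

OR = (27 × 343) / (102 × 124) = 9261/12648 ≈ 0.732
risk, helmeted cyclists = 27/129 = 0.2093
risk, unhelmeted cyclists = 124/467 = 0.2655
RR = 0.2093 / 0.2655 = 0.788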